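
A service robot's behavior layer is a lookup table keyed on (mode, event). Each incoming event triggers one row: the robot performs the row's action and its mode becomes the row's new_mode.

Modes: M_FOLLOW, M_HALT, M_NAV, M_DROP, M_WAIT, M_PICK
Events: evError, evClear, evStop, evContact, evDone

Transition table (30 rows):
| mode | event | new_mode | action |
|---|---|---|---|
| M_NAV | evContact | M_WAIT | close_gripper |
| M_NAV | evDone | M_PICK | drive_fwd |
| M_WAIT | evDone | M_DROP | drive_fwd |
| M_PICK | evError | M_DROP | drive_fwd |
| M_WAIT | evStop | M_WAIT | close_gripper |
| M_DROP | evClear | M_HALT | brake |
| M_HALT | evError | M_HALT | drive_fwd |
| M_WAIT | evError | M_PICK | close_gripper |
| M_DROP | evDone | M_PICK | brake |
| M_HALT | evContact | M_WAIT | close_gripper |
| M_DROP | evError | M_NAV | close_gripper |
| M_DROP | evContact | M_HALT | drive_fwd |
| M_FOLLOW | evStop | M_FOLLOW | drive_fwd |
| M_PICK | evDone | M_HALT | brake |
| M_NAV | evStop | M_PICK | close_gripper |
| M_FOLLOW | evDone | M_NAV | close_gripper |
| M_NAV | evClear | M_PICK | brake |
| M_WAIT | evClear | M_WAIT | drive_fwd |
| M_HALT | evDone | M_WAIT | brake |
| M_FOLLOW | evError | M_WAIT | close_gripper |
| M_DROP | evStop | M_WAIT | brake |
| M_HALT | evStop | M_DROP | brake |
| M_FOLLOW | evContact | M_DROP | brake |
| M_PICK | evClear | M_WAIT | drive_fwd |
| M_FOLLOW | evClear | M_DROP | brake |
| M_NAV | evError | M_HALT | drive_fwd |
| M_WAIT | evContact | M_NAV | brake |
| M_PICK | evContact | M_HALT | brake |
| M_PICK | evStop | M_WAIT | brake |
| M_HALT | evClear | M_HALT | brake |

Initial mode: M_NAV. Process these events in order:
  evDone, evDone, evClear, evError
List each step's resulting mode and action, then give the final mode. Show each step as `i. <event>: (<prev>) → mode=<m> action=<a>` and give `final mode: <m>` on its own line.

1. evDone: (M_NAV) → mode=M_PICK action=drive_fwd
2. evDone: (M_PICK) → mode=M_HALT action=brake
3. evClear: (M_HALT) → mode=M_HALT action=brake
4. evError: (M_HALT) → mode=M_HALT action=drive_fwd

final mode: M_HALT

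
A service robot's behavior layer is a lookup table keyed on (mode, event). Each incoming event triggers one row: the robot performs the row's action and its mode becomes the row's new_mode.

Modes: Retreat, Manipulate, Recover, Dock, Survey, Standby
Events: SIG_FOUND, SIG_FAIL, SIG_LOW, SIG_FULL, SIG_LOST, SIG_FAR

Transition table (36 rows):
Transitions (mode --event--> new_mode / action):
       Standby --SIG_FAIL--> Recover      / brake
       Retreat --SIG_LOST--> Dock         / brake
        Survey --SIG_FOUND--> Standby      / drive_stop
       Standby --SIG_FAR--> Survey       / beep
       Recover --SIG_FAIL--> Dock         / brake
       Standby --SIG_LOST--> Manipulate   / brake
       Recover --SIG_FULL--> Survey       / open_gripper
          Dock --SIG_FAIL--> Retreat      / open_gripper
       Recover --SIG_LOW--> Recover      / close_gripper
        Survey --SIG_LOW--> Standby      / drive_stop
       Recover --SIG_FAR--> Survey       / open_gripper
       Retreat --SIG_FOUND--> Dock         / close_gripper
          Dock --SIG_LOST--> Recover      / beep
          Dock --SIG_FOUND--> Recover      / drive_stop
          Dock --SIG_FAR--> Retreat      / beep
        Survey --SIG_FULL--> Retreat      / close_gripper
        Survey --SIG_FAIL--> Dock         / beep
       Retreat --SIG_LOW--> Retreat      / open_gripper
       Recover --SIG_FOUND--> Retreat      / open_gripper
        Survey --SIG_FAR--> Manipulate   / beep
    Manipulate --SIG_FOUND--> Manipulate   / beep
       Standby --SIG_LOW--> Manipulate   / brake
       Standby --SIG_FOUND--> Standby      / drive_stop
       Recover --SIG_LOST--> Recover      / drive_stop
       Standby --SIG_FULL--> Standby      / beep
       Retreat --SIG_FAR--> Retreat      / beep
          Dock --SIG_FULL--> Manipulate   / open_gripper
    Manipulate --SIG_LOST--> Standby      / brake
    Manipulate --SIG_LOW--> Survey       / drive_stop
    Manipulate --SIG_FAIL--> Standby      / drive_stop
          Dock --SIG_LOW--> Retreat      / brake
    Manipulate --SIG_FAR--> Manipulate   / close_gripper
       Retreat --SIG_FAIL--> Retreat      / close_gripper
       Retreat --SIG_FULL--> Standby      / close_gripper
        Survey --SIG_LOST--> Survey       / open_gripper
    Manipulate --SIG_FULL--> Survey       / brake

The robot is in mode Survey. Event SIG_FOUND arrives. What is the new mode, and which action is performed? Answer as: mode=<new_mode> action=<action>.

current mode = Survey; filter table to that mode:
  (Survey, SIG_FOUND) → (Standby, drive_stop)  ← event matches
  (Survey, SIG_LOW) → (Standby, drive_stop)
  (Survey, SIG_FULL) → (Retreat, close_gripper)
  (Survey, SIG_FAIL) → (Dock, beep)
  (Survey, SIG_FAR) → (Manipulate, beep)
  (Survey, SIG_LOST) → (Survey, open_gripper)
event = SIG_FOUND selects (Standby, drive_stop)

mode=Standby action=drive_stop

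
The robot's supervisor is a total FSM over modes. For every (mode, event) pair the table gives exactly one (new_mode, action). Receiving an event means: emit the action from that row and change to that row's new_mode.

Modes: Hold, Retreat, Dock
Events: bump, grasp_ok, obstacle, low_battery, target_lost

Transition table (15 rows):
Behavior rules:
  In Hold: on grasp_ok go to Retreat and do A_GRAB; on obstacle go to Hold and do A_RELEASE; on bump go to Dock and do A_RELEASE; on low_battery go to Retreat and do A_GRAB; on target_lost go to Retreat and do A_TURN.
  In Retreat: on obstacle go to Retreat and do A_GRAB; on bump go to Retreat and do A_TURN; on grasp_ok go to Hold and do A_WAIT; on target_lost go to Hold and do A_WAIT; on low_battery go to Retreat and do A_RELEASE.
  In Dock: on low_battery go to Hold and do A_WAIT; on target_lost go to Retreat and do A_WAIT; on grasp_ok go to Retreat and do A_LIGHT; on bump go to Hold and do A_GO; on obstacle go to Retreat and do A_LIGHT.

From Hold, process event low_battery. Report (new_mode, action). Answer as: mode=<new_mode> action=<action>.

mode=Retreat action=A_GRAB

current mode = Hold; filter table to that mode:
  (Hold, grasp_ok) → (Retreat, A_GRAB)
  (Hold, obstacle) → (Hold, A_RELEASE)
  (Hold, bump) → (Dock, A_RELEASE)
  (Hold, low_battery) → (Retreat, A_GRAB)  ← event matches
  (Hold, target_lost) → (Retreat, A_TURN)
event = low_battery selects (Retreat, A_GRAB)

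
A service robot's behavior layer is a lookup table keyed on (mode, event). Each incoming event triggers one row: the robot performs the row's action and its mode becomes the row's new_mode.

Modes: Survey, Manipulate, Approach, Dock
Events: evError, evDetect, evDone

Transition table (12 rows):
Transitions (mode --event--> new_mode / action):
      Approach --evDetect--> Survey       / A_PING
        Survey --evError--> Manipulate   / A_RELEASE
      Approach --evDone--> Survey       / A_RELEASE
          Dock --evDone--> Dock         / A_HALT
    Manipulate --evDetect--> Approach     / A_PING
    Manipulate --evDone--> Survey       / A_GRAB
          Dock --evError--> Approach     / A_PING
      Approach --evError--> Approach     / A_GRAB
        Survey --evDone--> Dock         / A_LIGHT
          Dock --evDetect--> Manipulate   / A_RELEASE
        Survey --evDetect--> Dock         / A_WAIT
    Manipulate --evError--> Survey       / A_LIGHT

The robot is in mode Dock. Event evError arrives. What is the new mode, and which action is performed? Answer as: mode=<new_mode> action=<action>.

mode=Approach action=A_PING

current mode = Dock; filter table to that mode:
  (Dock, evDone) → (Dock, A_HALT)
  (Dock, evError) → (Approach, A_PING)  ← event matches
  (Dock, evDetect) → (Manipulate, A_RELEASE)
event = evError selects (Approach, A_PING)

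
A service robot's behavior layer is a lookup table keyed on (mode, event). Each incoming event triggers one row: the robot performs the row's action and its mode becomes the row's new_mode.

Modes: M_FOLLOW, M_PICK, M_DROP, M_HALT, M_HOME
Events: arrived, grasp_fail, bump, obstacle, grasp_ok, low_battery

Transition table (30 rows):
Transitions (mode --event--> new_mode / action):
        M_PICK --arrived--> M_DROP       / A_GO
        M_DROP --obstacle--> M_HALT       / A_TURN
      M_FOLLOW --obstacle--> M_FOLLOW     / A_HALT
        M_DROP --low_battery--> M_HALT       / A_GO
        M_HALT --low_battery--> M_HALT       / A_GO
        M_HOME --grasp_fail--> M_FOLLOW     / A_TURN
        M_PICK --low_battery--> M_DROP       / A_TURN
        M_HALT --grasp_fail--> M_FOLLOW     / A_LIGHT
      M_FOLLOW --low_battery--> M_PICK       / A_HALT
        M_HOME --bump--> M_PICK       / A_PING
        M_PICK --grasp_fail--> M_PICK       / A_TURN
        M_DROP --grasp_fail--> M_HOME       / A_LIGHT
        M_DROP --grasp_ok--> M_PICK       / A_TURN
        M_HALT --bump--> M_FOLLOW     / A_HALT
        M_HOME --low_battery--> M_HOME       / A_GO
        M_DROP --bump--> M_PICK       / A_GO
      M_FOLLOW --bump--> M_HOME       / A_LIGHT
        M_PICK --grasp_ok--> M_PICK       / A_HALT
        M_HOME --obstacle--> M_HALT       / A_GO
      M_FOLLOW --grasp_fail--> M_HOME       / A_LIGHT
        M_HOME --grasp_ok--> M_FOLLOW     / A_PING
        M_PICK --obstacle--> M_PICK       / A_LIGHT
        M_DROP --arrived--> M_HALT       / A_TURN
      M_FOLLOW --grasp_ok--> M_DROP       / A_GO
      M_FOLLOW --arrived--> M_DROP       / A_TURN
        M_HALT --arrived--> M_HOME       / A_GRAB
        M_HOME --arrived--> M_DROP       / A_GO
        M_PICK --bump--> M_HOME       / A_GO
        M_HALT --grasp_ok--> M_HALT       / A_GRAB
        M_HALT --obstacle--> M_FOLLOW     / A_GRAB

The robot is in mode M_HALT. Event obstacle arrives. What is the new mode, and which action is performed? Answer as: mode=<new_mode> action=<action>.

current mode = M_HALT; filter table to that mode:
  (M_HALT, low_battery) → (M_HALT, A_GO)
  (M_HALT, grasp_fail) → (M_FOLLOW, A_LIGHT)
  (M_HALT, bump) → (M_FOLLOW, A_HALT)
  (M_HALT, arrived) → (M_HOME, A_GRAB)
  (M_HALT, grasp_ok) → (M_HALT, A_GRAB)
  (M_HALT, obstacle) → (M_FOLLOW, A_GRAB)  ← event matches
event = obstacle selects (M_FOLLOW, A_GRAB)

mode=M_FOLLOW action=A_GRAB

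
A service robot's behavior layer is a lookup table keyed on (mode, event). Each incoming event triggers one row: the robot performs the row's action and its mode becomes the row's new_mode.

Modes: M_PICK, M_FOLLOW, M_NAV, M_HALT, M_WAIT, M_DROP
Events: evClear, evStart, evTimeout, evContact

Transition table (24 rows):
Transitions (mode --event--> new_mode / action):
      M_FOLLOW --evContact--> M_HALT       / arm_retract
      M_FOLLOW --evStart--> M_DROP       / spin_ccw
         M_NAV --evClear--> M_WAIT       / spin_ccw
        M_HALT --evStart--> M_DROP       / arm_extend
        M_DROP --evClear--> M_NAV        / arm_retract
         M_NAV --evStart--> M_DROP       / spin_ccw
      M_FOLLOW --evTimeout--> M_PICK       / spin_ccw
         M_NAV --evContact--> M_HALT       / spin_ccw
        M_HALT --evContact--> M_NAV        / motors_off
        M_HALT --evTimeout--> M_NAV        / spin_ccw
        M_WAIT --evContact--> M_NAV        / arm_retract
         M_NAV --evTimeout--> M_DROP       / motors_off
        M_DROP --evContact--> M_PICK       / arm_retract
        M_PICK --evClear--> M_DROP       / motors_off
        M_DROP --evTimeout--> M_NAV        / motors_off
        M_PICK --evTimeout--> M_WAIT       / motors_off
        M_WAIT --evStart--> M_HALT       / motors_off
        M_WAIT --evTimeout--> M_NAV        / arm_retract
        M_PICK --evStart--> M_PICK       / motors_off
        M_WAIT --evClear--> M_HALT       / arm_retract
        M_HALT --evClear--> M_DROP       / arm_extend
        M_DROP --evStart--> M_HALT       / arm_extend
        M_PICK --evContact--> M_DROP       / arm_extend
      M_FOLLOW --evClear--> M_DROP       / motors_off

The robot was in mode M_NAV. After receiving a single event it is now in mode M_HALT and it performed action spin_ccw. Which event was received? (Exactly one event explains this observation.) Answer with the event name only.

try evClear: (M_NAV, evClear) → (M_WAIT, spin_ccw)
try evStart: (M_NAV, evStart) → (M_DROP, spin_ccw)
try evTimeout: (M_NAV, evTimeout) → (M_DROP, motors_off)
try evContact: (M_NAV, evContact) → (M_HALT, spin_ccw)  ← matches

evContact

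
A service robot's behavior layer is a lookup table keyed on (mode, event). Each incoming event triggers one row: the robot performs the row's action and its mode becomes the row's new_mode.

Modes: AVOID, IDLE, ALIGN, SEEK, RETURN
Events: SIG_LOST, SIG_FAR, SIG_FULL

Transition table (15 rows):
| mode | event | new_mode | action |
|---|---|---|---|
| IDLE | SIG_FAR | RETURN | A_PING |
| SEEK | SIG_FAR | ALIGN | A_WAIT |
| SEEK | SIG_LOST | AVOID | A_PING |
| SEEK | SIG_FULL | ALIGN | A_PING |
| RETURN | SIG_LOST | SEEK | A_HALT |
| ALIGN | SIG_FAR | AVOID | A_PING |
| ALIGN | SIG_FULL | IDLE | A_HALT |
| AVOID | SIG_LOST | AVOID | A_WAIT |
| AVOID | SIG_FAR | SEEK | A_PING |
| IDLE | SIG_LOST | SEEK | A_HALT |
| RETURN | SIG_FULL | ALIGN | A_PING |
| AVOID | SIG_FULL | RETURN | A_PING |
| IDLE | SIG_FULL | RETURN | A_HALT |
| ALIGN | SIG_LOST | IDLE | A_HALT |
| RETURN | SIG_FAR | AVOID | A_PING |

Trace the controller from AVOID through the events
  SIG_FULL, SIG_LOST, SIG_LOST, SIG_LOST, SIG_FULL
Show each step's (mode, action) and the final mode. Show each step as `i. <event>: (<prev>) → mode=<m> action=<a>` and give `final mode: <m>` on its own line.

final mode: RETURN

1. SIG_FULL: (AVOID) → mode=RETURN action=A_PING
2. SIG_LOST: (RETURN) → mode=SEEK action=A_HALT
3. SIG_LOST: (SEEK) → mode=AVOID action=A_PING
4. SIG_LOST: (AVOID) → mode=AVOID action=A_WAIT
5. SIG_FULL: (AVOID) → mode=RETURN action=A_PING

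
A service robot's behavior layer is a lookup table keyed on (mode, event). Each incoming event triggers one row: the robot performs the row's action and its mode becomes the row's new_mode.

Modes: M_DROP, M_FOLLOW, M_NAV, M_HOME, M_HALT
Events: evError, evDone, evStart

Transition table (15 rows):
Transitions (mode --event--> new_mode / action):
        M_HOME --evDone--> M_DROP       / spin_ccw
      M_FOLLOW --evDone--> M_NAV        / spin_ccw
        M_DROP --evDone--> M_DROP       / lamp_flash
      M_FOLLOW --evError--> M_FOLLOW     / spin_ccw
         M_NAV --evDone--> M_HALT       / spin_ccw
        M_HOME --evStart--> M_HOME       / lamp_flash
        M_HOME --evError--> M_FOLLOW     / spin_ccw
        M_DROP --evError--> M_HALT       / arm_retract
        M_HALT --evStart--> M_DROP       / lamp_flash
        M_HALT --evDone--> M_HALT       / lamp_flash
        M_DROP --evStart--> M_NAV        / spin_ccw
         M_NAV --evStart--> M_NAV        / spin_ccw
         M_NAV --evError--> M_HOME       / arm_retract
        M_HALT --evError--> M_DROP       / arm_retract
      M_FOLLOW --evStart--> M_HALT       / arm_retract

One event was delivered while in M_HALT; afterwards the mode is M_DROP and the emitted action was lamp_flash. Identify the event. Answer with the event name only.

evStart

try evError: (M_HALT, evError) → (M_DROP, arm_retract)
try evDone: (M_HALT, evDone) → (M_HALT, lamp_flash)
try evStart: (M_HALT, evStart) → (M_DROP, lamp_flash)  ← matches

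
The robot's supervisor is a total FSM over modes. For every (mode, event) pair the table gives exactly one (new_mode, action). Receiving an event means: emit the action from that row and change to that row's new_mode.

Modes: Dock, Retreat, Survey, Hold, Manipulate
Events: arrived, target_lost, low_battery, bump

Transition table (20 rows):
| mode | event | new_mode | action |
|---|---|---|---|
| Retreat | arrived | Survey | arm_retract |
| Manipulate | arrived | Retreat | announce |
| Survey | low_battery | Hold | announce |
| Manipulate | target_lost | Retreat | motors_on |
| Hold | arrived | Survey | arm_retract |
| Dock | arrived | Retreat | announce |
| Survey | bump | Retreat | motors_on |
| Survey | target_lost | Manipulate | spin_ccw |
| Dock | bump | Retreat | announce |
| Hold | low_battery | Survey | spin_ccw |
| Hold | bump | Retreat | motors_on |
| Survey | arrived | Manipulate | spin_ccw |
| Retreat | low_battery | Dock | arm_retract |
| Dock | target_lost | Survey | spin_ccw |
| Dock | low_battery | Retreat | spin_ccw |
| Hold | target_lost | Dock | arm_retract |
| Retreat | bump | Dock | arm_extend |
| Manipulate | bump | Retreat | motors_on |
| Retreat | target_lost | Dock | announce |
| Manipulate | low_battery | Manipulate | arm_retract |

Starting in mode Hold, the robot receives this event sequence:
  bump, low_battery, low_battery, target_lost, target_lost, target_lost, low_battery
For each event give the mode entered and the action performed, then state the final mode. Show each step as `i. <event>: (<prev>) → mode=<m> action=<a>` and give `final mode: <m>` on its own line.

1. bump: (Hold) → mode=Retreat action=motors_on
2. low_battery: (Retreat) → mode=Dock action=arm_retract
3. low_battery: (Dock) → mode=Retreat action=spin_ccw
4. target_lost: (Retreat) → mode=Dock action=announce
5. target_lost: (Dock) → mode=Survey action=spin_ccw
6. target_lost: (Survey) → mode=Manipulate action=spin_ccw
7. low_battery: (Manipulate) → mode=Manipulate action=arm_retract

final mode: Manipulate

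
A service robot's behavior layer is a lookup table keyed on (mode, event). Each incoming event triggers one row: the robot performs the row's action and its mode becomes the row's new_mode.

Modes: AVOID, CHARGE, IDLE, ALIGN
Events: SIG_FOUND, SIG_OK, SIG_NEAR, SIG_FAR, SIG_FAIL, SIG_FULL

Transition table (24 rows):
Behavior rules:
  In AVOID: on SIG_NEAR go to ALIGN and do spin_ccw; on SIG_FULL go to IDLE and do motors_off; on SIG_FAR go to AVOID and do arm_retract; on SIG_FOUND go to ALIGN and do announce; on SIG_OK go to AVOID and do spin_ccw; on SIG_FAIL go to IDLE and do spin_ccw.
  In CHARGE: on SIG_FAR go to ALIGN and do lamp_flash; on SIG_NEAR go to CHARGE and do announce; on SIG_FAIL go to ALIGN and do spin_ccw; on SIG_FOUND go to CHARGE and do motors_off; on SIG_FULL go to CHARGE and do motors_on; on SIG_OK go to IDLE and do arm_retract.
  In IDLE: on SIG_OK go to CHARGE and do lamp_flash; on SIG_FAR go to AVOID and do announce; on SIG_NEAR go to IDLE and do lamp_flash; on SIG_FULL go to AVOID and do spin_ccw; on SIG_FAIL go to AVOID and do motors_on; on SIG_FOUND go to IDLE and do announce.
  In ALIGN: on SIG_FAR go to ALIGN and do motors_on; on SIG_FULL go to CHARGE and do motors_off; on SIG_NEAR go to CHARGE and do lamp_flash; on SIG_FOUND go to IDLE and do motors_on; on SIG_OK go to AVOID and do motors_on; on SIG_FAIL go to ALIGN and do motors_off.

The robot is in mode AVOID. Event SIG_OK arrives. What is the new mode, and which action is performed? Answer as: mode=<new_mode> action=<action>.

current mode = AVOID; filter table to that mode:
  (AVOID, SIG_NEAR) → (ALIGN, spin_ccw)
  (AVOID, SIG_FULL) → (IDLE, motors_off)
  (AVOID, SIG_FAR) → (AVOID, arm_retract)
  (AVOID, SIG_FOUND) → (ALIGN, announce)
  (AVOID, SIG_OK) → (AVOID, spin_ccw)  ← event matches
  (AVOID, SIG_FAIL) → (IDLE, spin_ccw)
event = SIG_OK selects (AVOID, spin_ccw)

mode=AVOID action=spin_ccw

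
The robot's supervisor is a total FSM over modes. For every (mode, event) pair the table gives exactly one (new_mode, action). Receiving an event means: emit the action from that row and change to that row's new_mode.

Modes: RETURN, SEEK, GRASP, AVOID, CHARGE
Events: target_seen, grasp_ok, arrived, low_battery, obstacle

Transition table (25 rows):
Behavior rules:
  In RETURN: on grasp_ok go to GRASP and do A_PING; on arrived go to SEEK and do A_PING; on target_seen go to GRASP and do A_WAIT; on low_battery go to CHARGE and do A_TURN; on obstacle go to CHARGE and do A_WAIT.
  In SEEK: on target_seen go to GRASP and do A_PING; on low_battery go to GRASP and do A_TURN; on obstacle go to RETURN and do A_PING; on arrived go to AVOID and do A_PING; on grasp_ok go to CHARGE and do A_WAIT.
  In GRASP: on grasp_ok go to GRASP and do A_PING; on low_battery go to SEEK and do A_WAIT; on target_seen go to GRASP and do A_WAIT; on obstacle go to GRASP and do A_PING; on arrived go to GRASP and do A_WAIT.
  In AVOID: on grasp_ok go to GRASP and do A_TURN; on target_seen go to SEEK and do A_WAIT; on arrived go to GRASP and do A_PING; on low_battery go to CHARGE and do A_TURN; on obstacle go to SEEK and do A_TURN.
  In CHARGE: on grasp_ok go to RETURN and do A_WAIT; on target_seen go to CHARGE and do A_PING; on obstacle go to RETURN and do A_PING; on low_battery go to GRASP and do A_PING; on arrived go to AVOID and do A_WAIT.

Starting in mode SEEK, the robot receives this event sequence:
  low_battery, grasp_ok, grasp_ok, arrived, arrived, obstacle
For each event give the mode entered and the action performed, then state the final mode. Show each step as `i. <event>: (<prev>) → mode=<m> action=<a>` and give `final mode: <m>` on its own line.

final mode: GRASP

1. low_battery: (SEEK) → mode=GRASP action=A_TURN
2. grasp_ok: (GRASP) → mode=GRASP action=A_PING
3. grasp_ok: (GRASP) → mode=GRASP action=A_PING
4. arrived: (GRASP) → mode=GRASP action=A_WAIT
5. arrived: (GRASP) → mode=GRASP action=A_WAIT
6. obstacle: (GRASP) → mode=GRASP action=A_PING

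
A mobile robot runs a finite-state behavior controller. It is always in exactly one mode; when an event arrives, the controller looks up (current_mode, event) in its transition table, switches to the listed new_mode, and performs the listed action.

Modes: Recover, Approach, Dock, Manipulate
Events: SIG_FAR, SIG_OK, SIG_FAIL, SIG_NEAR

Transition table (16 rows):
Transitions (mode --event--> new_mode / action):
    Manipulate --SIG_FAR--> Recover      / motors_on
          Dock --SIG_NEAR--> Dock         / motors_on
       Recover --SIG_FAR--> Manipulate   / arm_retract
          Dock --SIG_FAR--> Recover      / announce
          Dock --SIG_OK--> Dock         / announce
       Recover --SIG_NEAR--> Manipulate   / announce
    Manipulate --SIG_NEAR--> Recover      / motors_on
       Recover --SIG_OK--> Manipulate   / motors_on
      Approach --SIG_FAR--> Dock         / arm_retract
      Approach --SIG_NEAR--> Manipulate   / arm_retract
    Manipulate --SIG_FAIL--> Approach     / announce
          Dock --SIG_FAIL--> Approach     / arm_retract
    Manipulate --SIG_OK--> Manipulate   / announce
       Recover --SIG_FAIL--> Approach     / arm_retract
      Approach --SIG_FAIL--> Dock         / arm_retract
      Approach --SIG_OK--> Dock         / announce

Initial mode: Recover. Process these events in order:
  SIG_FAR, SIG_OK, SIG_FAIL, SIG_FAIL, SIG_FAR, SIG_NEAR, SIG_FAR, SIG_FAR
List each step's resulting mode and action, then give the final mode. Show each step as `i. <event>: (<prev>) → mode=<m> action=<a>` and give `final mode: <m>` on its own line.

final mode: Manipulate

1. SIG_FAR: (Recover) → mode=Manipulate action=arm_retract
2. SIG_OK: (Manipulate) → mode=Manipulate action=announce
3. SIG_FAIL: (Manipulate) → mode=Approach action=announce
4. SIG_FAIL: (Approach) → mode=Dock action=arm_retract
5. SIG_FAR: (Dock) → mode=Recover action=announce
6. SIG_NEAR: (Recover) → mode=Manipulate action=announce
7. SIG_FAR: (Manipulate) → mode=Recover action=motors_on
8. SIG_FAR: (Recover) → mode=Manipulate action=arm_retract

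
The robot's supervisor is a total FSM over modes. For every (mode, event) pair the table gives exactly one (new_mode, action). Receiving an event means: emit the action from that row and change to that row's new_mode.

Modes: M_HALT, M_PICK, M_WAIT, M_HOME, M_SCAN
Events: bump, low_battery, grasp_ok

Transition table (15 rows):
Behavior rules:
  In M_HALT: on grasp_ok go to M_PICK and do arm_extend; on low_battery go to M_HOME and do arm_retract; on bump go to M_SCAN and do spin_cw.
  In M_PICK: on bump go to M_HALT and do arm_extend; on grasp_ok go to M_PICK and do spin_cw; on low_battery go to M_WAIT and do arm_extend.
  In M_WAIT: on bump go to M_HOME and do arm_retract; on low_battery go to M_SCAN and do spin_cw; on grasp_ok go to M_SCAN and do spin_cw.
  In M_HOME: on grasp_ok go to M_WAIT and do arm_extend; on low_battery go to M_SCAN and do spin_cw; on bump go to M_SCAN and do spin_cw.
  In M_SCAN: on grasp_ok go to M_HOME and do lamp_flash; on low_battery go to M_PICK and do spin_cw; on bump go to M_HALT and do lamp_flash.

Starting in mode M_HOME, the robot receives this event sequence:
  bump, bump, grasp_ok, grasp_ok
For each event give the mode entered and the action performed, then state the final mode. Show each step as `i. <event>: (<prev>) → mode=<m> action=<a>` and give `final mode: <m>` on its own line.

1. bump: (M_HOME) → mode=M_SCAN action=spin_cw
2. bump: (M_SCAN) → mode=M_HALT action=lamp_flash
3. grasp_ok: (M_HALT) → mode=M_PICK action=arm_extend
4. grasp_ok: (M_PICK) → mode=M_PICK action=spin_cw

final mode: M_PICK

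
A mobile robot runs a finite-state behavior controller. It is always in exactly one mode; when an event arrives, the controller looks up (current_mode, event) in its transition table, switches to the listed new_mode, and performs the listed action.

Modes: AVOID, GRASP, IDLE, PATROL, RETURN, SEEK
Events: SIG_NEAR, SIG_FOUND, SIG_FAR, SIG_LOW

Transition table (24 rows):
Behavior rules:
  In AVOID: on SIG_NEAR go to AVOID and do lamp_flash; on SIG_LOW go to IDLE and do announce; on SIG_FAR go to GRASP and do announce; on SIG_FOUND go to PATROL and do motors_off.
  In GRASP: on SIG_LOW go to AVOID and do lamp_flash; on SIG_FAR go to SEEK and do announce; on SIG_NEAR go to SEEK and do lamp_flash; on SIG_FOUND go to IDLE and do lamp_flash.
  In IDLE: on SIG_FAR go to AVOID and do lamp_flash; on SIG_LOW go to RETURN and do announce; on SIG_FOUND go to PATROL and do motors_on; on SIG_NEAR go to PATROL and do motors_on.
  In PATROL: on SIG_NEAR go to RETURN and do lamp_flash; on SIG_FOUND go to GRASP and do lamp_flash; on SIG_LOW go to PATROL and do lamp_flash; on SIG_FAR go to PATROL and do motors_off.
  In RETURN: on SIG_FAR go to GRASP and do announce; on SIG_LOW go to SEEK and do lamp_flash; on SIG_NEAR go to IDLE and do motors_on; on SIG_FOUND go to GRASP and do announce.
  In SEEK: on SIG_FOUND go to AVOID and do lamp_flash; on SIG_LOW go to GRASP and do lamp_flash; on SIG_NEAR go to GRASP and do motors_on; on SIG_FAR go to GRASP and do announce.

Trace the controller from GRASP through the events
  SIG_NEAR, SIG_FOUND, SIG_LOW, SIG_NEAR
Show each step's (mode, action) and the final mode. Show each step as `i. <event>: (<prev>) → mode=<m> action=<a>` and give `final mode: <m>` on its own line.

final mode: PATROL

1. SIG_NEAR: (GRASP) → mode=SEEK action=lamp_flash
2. SIG_FOUND: (SEEK) → mode=AVOID action=lamp_flash
3. SIG_LOW: (AVOID) → mode=IDLE action=announce
4. SIG_NEAR: (IDLE) → mode=PATROL action=motors_on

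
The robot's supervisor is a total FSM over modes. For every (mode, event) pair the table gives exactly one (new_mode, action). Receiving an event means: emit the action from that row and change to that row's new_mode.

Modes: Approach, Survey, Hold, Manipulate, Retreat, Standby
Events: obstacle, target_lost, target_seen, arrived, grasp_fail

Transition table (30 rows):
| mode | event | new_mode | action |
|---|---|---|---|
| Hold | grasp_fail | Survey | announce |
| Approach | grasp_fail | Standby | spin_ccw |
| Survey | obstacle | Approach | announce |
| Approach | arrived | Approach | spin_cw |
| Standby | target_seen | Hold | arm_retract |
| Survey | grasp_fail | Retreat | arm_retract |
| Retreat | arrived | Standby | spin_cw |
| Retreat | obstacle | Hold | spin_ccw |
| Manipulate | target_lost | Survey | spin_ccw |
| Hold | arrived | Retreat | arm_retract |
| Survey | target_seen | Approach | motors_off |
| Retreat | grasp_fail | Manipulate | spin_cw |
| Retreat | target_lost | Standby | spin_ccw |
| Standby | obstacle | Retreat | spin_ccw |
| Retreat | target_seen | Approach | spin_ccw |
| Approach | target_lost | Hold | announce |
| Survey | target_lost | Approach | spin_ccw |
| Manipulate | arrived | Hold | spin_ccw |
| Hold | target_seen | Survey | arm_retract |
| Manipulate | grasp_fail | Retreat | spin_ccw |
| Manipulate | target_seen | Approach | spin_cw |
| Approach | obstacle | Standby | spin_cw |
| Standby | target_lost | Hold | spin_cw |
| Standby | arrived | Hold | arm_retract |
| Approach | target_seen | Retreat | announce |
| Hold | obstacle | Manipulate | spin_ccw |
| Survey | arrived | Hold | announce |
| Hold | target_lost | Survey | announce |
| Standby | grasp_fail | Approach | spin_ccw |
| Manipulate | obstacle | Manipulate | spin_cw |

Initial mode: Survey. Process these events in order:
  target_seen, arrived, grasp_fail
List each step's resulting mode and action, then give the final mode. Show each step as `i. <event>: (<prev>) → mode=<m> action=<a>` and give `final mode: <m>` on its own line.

1. target_seen: (Survey) → mode=Approach action=motors_off
2. arrived: (Approach) → mode=Approach action=spin_cw
3. grasp_fail: (Approach) → mode=Standby action=spin_ccw

final mode: Standby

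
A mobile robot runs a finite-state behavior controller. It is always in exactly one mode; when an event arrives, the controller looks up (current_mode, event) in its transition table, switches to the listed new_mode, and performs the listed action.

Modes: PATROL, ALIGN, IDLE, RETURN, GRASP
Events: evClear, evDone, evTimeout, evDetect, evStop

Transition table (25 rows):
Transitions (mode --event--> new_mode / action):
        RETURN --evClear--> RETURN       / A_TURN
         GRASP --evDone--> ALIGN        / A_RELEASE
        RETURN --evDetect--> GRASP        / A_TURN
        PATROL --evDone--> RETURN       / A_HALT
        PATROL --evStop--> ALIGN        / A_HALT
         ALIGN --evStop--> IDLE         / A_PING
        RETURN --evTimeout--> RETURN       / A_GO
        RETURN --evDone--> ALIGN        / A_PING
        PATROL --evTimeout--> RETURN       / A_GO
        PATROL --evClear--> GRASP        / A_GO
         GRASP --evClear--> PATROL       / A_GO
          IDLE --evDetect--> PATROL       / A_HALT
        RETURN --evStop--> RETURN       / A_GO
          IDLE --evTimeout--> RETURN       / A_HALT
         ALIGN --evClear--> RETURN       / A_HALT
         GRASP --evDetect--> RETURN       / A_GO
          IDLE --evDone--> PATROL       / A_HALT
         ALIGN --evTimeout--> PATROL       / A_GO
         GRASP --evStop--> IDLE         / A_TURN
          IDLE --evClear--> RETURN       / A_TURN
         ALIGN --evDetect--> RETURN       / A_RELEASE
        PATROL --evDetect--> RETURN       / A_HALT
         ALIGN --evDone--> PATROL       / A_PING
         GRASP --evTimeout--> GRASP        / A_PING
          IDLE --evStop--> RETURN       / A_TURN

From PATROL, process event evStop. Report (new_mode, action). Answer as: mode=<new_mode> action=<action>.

mode=ALIGN action=A_HALT

current mode = PATROL; filter table to that mode:
  (PATROL, evDone) → (RETURN, A_HALT)
  (PATROL, evStop) → (ALIGN, A_HALT)  ← event matches
  (PATROL, evTimeout) → (RETURN, A_GO)
  (PATROL, evClear) → (GRASP, A_GO)
  (PATROL, evDetect) → (RETURN, A_HALT)
event = evStop selects (ALIGN, A_HALT)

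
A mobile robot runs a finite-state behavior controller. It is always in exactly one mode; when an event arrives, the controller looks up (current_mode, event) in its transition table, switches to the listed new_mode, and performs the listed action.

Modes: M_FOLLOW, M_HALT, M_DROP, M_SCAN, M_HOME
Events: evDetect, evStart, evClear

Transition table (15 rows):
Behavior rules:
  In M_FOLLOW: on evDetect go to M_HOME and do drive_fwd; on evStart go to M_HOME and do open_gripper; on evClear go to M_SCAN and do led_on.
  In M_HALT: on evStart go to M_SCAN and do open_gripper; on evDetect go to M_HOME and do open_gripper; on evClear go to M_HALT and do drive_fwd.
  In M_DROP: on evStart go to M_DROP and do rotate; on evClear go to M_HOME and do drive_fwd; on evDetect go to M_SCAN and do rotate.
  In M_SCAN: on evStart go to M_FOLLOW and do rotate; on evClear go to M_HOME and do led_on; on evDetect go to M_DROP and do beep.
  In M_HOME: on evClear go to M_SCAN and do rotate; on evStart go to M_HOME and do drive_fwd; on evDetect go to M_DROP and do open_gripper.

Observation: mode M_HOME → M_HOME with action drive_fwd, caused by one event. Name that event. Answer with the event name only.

evStart

try evDetect: (M_HOME, evDetect) → (M_DROP, open_gripper)
try evStart: (M_HOME, evStart) → (M_HOME, drive_fwd)  ← matches
try evClear: (M_HOME, evClear) → (M_SCAN, rotate)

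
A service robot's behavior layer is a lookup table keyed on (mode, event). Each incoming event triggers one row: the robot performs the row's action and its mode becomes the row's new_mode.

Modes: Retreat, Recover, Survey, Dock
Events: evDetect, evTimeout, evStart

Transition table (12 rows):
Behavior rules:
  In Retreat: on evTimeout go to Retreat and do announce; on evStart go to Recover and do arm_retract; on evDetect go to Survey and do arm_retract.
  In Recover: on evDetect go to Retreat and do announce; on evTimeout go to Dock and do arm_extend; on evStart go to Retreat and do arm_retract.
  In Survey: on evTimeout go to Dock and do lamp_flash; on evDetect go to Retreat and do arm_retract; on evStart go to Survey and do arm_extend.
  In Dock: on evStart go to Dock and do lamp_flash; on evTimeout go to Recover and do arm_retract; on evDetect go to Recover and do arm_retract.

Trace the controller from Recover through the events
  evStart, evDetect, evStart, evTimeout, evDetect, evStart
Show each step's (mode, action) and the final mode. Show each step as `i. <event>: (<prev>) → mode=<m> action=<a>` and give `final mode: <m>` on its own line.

final mode: Retreat

1. evStart: (Recover) → mode=Retreat action=arm_retract
2. evDetect: (Retreat) → mode=Survey action=arm_retract
3. evStart: (Survey) → mode=Survey action=arm_extend
4. evTimeout: (Survey) → mode=Dock action=lamp_flash
5. evDetect: (Dock) → mode=Recover action=arm_retract
6. evStart: (Recover) → mode=Retreat action=arm_retract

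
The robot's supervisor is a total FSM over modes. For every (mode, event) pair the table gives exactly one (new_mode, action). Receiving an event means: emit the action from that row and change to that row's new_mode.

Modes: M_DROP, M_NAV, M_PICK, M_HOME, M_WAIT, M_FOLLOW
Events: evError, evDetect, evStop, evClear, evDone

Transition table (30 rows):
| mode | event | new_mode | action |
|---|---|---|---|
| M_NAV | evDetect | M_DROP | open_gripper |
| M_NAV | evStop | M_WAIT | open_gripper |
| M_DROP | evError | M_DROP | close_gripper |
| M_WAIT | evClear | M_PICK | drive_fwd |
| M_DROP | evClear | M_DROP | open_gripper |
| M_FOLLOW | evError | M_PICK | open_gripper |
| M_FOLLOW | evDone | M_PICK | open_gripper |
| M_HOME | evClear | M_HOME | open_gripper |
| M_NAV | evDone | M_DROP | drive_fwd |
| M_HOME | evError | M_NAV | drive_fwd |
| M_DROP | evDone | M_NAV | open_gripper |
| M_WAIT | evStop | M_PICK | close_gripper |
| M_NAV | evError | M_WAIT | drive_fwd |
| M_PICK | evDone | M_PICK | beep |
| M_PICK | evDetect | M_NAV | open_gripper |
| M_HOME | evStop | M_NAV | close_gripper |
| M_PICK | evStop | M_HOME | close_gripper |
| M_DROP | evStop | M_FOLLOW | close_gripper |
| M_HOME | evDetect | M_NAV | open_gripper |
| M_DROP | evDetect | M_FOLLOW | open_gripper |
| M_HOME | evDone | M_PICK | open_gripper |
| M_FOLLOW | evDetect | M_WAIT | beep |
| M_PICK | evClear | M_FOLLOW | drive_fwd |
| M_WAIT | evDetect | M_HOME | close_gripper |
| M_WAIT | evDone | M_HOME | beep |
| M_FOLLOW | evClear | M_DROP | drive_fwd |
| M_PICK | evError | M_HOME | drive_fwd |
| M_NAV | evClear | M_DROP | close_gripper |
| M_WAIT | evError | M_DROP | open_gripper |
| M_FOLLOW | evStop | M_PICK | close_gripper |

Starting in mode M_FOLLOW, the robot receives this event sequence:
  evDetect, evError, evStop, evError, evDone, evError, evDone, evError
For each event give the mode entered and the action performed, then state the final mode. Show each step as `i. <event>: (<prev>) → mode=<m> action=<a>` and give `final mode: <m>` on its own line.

1. evDetect: (M_FOLLOW) → mode=M_WAIT action=beep
2. evError: (M_WAIT) → mode=M_DROP action=open_gripper
3. evStop: (M_DROP) → mode=M_FOLLOW action=close_gripper
4. evError: (M_FOLLOW) → mode=M_PICK action=open_gripper
5. evDone: (M_PICK) → mode=M_PICK action=beep
6. evError: (M_PICK) → mode=M_HOME action=drive_fwd
7. evDone: (M_HOME) → mode=M_PICK action=open_gripper
8. evError: (M_PICK) → mode=M_HOME action=drive_fwd

final mode: M_HOME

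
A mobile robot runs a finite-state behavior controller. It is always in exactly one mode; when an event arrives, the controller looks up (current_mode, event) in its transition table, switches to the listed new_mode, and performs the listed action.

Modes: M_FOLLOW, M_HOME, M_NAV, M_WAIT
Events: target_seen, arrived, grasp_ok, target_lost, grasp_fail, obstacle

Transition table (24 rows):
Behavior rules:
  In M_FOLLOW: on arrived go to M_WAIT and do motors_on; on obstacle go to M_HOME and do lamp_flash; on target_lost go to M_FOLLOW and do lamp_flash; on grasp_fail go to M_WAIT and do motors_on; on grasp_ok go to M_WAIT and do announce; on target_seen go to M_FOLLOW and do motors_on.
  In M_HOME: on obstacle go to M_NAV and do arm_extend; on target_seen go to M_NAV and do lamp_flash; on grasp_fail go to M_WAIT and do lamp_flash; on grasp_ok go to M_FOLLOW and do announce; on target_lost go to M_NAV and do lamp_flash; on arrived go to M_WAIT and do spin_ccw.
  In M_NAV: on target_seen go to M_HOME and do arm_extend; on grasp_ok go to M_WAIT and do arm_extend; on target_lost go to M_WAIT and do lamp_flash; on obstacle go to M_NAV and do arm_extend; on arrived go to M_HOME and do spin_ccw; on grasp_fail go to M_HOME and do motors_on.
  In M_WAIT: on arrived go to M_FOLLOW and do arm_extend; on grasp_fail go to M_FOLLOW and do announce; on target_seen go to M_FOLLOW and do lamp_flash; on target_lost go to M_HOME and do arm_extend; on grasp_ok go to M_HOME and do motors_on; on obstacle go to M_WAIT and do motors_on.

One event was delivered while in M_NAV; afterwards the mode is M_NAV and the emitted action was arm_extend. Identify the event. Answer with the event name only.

obstacle

try target_seen: (M_NAV, target_seen) → (M_HOME, arm_extend)
try arrived: (M_NAV, arrived) → (M_HOME, spin_ccw)
try grasp_ok: (M_NAV, grasp_ok) → (M_WAIT, arm_extend)
try target_lost: (M_NAV, target_lost) → (M_WAIT, lamp_flash)
try grasp_fail: (M_NAV, grasp_fail) → (M_HOME, motors_on)
try obstacle: (M_NAV, obstacle) → (M_NAV, arm_extend)  ← matches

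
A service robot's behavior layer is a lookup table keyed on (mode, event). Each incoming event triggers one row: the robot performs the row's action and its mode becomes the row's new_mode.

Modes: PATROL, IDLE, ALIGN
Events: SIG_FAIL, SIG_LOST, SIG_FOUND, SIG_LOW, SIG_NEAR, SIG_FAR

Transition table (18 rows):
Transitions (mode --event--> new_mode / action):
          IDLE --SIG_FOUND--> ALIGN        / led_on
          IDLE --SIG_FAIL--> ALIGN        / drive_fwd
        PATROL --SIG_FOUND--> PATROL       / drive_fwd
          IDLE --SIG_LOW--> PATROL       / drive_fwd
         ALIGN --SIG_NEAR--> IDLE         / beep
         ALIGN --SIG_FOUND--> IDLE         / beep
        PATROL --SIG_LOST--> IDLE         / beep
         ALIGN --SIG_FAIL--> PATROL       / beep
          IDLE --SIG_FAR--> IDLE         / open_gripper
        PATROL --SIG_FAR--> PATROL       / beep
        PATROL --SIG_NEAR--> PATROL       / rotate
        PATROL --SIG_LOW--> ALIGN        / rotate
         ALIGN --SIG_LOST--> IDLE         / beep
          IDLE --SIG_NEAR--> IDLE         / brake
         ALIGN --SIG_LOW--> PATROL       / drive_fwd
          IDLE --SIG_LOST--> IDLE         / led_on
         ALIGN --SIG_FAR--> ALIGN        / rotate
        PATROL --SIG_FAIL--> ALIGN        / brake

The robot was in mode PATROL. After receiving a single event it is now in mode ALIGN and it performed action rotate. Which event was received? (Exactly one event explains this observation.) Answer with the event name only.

try SIG_FAIL: (PATROL, SIG_FAIL) → (ALIGN, brake)
try SIG_LOST: (PATROL, SIG_LOST) → (IDLE, beep)
try SIG_FOUND: (PATROL, SIG_FOUND) → (PATROL, drive_fwd)
try SIG_LOW: (PATROL, SIG_LOW) → (ALIGN, rotate)  ← matches
try SIG_NEAR: (PATROL, SIG_NEAR) → (PATROL, rotate)
try SIG_FAR: (PATROL, SIG_FAR) → (PATROL, beep)

SIG_LOW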